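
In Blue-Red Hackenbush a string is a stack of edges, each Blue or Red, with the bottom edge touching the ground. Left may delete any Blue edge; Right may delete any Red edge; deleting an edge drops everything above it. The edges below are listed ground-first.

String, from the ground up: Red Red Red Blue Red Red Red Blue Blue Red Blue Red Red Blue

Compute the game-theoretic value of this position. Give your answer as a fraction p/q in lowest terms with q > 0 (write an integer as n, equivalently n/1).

Build g(s[:k]) for k = 1..14, string s = Red Red Red Blue Red Red Red Blue Blue Red Blue Red Red Blue.
edge 1 of 14 (Red): { ∅ | 0 } -> -1
edge 2 of 14 (Red): { ∅ | -1,0 } -> -2
edge 3 of 14 (Red): { ∅ | -2,-1,0 } -> -3
edge 4 of 14 (Blue): { -3 | -2,-1,0 } -> -5/2
edge 5 of 14 (Red): { -3 | -5/2,-2,-1,0 } -> -11/4
edge 6 of 14 (Red): { -3 | -11/4,-5/2,-2,-1,0 } -> -23/8
edge 7 of 14 (Red): { -3 | -23/8,-11/4,-5/2,-2,-1,0 } -> -47/16
edge 8 of 14 (Blue): { -3,-47/16 | -23/8,-11/4,-5/2,-2,-1,0 } -> -93/32
edge 9 of 14 (Blue): { -3,-47/16,-93/32 | -23/8,-11/4,-5/2,-2,-1,0 } -> -185/64
edge 10 of 14 (Red): { -3,-47/16,-93/32 | -185/64,-23/8,-11/4,-5/2,-2,-1,0 } -> -371/128
edge 11 of 14 (Blue): { -3,-47/16,-93/32,-371/128 | -185/64,-23/8,-11/4,-5/2,-2,-1,0 } -> -741/256
edge 12 of 14 (Red): { -3,-47/16,-93/32,-371/128 | -741/256,-185/64,-23/8,-11/4,-5/2,-2,-1,0 } -> -1483/512
edge 13 of 14 (Red): { -3,-47/16,-93/32,-371/128 | -1483/512,-741/256,-185/64,-23/8,-11/4,-5/2,-2,-1,0 } -> -2967/1024
edge 14 of 14 (Blue): { -3,-47/16,-93/32,-371/128,-2967/1024 | -1483/512,-741/256,-185/64,-23/8,-11/4,-5/2,-2,-1,0 } -> -5933/2048

-5933/2048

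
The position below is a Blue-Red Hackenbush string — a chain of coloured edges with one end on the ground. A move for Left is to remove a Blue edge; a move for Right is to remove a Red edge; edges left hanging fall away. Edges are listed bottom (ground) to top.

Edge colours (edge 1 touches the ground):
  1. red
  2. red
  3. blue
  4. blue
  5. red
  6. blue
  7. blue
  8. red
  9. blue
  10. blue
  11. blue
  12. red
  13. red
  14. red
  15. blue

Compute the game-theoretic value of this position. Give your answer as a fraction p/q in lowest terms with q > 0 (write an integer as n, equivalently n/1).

-10525/8192

r: Left { (no moves) }, Right { 0 } → simplest -1
rr: Left { (no moves) }, Right { -1, 0 } → simplest -2
rrb: Left { -2 }, Right { -1, 0 } → simplest -3/2
rrbb: Left { -2, -3/2 }, Right { -1, 0 } → simplest -5/4
rrbbr: Left { -2, -3/2 }, Right { -5/4, -1, 0 } → simplest -11/8
rrbbrb: Left { -2, -3/2, -11/8 }, Right { -5/4, -1, 0 } → simplest -21/16
rrbbrbb: Left { -2, -3/2, -11/8, -21/16 }, Right { -5/4, -1, 0 } → simplest -41/32
rrbbrbbr: Left { -2, -3/2, -11/8, -21/16 }, Right { -41/32, -5/4, -1, 0 } → simplest -83/64
rrbbrbbrb: Left { -2, -3/2, -11/8, -21/16, -83/64 }, Right { -41/32, -5/4, -1, 0 } → simplest -165/128
rrbbrbbrbb: Left { -2, -3/2, -11/8, -21/16, -83/64, -165/128 }, Right { -41/32, -5/4, -1, 0 } → simplest -329/256
rrbbrbbrbbb: Left { -2, -3/2, -11/8, -21/16, -83/64, -165/128, -329/256 }, Right { -41/32, -5/4, -1, 0 } → simplest -657/512
rrbbrbbrbbbr: Left { -2, -3/2, -11/8, -21/16, -83/64, -165/128, -329/256 }, Right { -657/512, -41/32, -5/4, -1, 0 } → simplest -1315/1024
rrbbrbbrbbbrr: Left { -2, -3/2, -11/8, -21/16, -83/64, -165/128, -329/256 }, Right { -1315/1024, -657/512, -41/32, -5/4, -1, 0 } → simplest -2631/2048
rrbbrbbrbbbrrr: Left { -2, -3/2, -11/8, -21/16, -83/64, -165/128, -329/256 }, Right { -2631/2048, -1315/1024, -657/512, -41/32, -5/4, -1, 0 } → simplest -5263/4096
rrbbrbbrbbbrrrb: Left { -2, -3/2, -11/8, -21/16, -83/64, -165/128, -329/256, -5263/4096 }, Right { -2631/2048, -1315/1024, -657/512, -41/32, -5/4, -1, 0 } → simplest -10525/8192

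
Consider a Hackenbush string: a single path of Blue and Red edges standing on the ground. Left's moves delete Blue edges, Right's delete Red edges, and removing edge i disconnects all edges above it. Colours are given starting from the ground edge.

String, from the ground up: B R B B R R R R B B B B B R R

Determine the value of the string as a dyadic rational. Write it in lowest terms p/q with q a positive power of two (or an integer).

12537/16384

B: Left { 0 }, Right { none } so simplest 1
BR: Left { 0 }, Right { 1 } so simplest 1/2
BRB: Left { 0 1/2 }, Right { 1 } so simplest 3/4
BRBB: Left { 0 1/2 3/4 }, Right { 1 } so simplest 7/8
BRBBR: Left { 0 1/2 3/4 }, Right { 7/8 1 } so simplest 13/16
BRBBRR: Left { 0 1/2 3/4 }, Right { 13/16 7/8 1 } so simplest 25/32
BRBBRRR: Left { 0 1/2 3/4 }, Right { 25/32 13/16 7/8 1 } so simplest 49/64
BRBBRRRR: Left { 0 1/2 3/4 }, Right { 49/64 25/32 13/16 7/8 1 } so simplest 97/128
BRBBRRRRB: Left { 0 1/2 3/4 97/128 }, Right { 49/64 25/32 13/16 7/8 1 } so simplest 195/256
BRBBRRRRBB: Left { 0 1/2 3/4 97/128 195/256 }, Right { 49/64 25/32 13/16 7/8 1 } so simplest 391/512
BRBBRRRRBBB: Left { 0 1/2 3/4 97/128 195/256 391/512 }, Right { 49/64 25/32 13/16 7/8 1 } so simplest 783/1024
BRBBRRRRBBBB: Left { 0 1/2 3/4 97/128 195/256 391/512 783/1024 }, Right { 49/64 25/32 13/16 7/8 1 } so simplest 1567/2048
BRBBRRRRBBBBB: Left { 0 1/2 3/4 97/128 195/256 391/512 783/1024 1567/2048 }, Right { 49/64 25/32 13/16 7/8 1 } so simplest 3135/4096
BRBBRRRRBBBBBR: Left { 0 1/2 3/4 97/128 195/256 391/512 783/1024 1567/2048 }, Right { 3135/4096 49/64 25/32 13/16 7/8 1 } so simplest 6269/8192
BRBBRRRRBBBBBRR: Left { 0 1/2 3/4 97/128 195/256 391/512 783/1024 1567/2048 }, Right { 6269/8192 3135/4096 49/64 25/32 13/16 7/8 1 } so simplest 12537/16384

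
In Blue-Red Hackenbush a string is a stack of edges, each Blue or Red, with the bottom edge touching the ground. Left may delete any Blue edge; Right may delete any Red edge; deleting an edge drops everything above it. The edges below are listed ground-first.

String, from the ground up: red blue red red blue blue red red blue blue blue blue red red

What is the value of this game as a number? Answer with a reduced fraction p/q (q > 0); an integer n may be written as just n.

-6535/8192

step 1: add red to get r; options L={ · } R={ 0 } so -1
step 2: add blue to get rb; options L={ -1 } R={ 0 } so -1/2
step 3: add red to get rbr; options L={ -1 } R={ -1/2 0 } so -3/4
step 4: add red to get rbrr; options L={ -1 } R={ -3/4 -1/2 0 } so -7/8
step 5: add blue to get rbrrb; options L={ -1 -7/8 } R={ -3/4 -1/2 0 } so -13/16
step 6: add blue to get rbrrbb; options L={ -1 -7/8 -13/16 } R={ -3/4 -1/2 0 } so -25/32
step 7: add red to get rbrrbbr; options L={ -1 -7/8 -13/16 } R={ -25/32 -3/4 -1/2 0 } so -51/64
step 8: add red to get rbrrbbrr; options L={ -1 -7/8 -13/16 } R={ -51/64 -25/32 -3/4 -1/2 0 } so -103/128
step 9: add blue to get rbrrbbrrb; options L={ -1 -7/8 -13/16 -103/128 } R={ -51/64 -25/32 -3/4 -1/2 0 } so -205/256
step 10: add blue to get rbrrbbrrbb; options L={ -1 -7/8 -13/16 -103/128 -205/256 } R={ -51/64 -25/32 -3/4 -1/2 0 } so -409/512
step 11: add blue to get rbrrbbrrbbb; options L={ -1 -7/8 -13/16 -103/128 -205/256 -409/512 } R={ -51/64 -25/32 -3/4 -1/2 0 } so -817/1024
step 12: add blue to get rbrrbbrrbbbb; options L={ -1 -7/8 -13/16 -103/128 -205/256 -409/512 -817/1024 } R={ -51/64 -25/32 -3/4 -1/2 0 } so -1633/2048
step 13: add red to get rbrrbbrrbbbbr; options L={ -1 -7/8 -13/16 -103/128 -205/256 -409/512 -817/1024 } R={ -1633/2048 -51/64 -25/32 -3/4 -1/2 0 } so -3267/4096
step 14: add red to get rbrrbbrrbbbbrr; options L={ -1 -7/8 -13/16 -103/128 -205/256 -409/512 -817/1024 } R={ -3267/4096 -1633/2048 -51/64 -25/32 -3/4 -1/2 0 } so -6535/8192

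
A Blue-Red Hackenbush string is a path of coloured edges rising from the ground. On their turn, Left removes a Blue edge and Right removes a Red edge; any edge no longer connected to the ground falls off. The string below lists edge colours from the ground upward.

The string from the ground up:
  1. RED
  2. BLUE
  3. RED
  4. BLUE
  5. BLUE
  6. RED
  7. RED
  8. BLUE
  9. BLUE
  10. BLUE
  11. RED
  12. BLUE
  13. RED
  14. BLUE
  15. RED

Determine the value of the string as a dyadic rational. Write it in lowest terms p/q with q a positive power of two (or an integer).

-9771/16384

1 of 15 · R · max L −∞ · min R 0 = -1
2 of 15 · RB · max L -1 · min R 0 = -1/2
3 of 15 · RBR · max L -1 · min R -1/2 = -3/4
4 of 15 · RBRB · max L -3/4 · min R -1/2 = -5/8
5 of 15 · RBRBB · max L -5/8 · min R -1/2 = -9/16
6 of 15 · RBRBBR · max L -5/8 · min R -9/16 = -19/32
7 of 15 · RBRBBRR · max L -5/8 · min R -19/32 = -39/64
8 of 15 · RBRBBRRB · max L -39/64 · min R -19/32 = -77/128
9 of 15 · RBRBBRRBB · max L -77/128 · min R -19/32 = -153/256
10 of 15 · RBRBBRRBBB · max L -153/256 · min R -19/32 = -305/512
11 of 15 · RBRBBRRBBBR · max L -153/256 · min R -305/512 = -611/1024
12 of 15 · RBRBBRRBBBRB · max L -611/1024 · min R -305/512 = -1221/2048
13 of 15 · RBRBBRRBBBRBR · max L -611/1024 · min R -1221/2048 = -2443/4096
14 of 15 · RBRBBRRBBBRBRB · max L -2443/4096 · min R -1221/2048 = -4885/8192
15 of 15 · RBRBBRRBBBRBRBR · max L -2443/4096 · min R -4885/8192 = -9771/16384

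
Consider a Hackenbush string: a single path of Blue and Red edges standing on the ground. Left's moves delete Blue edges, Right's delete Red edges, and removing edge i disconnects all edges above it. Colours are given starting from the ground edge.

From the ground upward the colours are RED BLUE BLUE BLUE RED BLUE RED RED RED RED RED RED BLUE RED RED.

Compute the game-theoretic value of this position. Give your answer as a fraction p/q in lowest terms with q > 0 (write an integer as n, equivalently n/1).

Build G(s[:k]) for k = 1..15, string s = RED BLUE BLUE BLUE RED BLUE RED RED RED RED RED RED BLUE RED RED.
R: Left { — }, Right { 0 } gives simplest -1
RB: Left { -1 }, Right { 0 } gives simplest -1/2
RBB: Left { -1, -1/2 }, Right { 0 } gives simplest -1/4
RBBB: Left { -1, -1/2, -1/4 }, Right { 0 } gives simplest -1/8
RBBBR: Left { -1, -1/2, -1/4 }, Right { -1/8, 0 } gives simplest -3/16
RBBBRB: Left { -1, -1/2, -1/4, -3/16 }, Right { -1/8, 0 } gives simplest -5/32
RBBBRBR: Left { -1, -1/2, -1/4, -3/16 }, Right { -5/32, -1/8, 0 } gives simplest -11/64
RBBBRBRR: Left { -1, -1/2, -1/4, -3/16 }, Right { -11/64, -5/32, -1/8, 0 } gives simplest -23/128
RBBBRBRRR: Left { -1, -1/2, -1/4, -3/16 }, Right { -23/128, -11/64, -5/32, -1/8, 0 } gives simplest -47/256
RBBBRBRRRR: Left { -1, -1/2, -1/4, -3/16 }, Right { -47/256, -23/128, -11/64, -5/32, -1/8, 0 } gives simplest -95/512
RBBBRBRRRRR: Left { -1, -1/2, -1/4, -3/16 }, Right { -95/512, -47/256, -23/128, -11/64, -5/32, -1/8, 0 } gives simplest -191/1024
RBBBRBRRRRRR: Left { -1, -1/2, -1/4, -3/16 }, Right { -191/1024, -95/512, -47/256, -23/128, -11/64, -5/32, -1/8, 0 } gives simplest -383/2048
RBBBRBRRRRRRB: Left { -1, -1/2, -1/4, -3/16, -383/2048 }, Right { -191/1024, -95/512, -47/256, -23/128, -11/64, -5/32, -1/8, 0 } gives simplest -765/4096
RBBBRBRRRRRRBR: Left { -1, -1/2, -1/4, -3/16, -383/2048 }, Right { -765/4096, -191/1024, -95/512, -47/256, -23/128, -11/64, -5/32, -1/8, 0 } gives simplest -1531/8192
RBBBRBRRRRRRBRR: Left { -1, -1/2, -1/4, -3/16, -383/2048 }, Right { -1531/8192, -765/4096, -191/1024, -95/512, -47/256, -23/128, -11/64, -5/32, -1/8, 0 } gives simplest -3063/16384

-3063/16384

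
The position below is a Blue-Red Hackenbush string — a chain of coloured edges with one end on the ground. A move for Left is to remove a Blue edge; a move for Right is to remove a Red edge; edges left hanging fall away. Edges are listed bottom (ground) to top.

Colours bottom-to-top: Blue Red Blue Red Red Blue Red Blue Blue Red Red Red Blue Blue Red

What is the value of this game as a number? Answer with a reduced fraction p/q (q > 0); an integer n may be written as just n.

9613/16384

Prefix values for Blue Red Blue Red Red Blue Red Blue Blue Red Red Red Blue Blue Red via {L|R} + simplicity:
edge 1 of 15 (Blue): { 0 | · } gives 1
edge 2 of 15 (Red): { 0 | 1 } gives 1/2
edge 3 of 15 (Blue): { 0, 1/2 | 1 } gives 3/4
edge 4 of 15 (Red): { 0, 1/2 | 3/4, 1 } gives 5/8
edge 5 of 15 (Red): { 0, 1/2 | 5/8, 3/4, 1 } gives 9/16
edge 6 of 15 (Blue): { 0, 1/2, 9/16 | 5/8, 3/4, 1 } gives 19/32
edge 7 of 15 (Red): { 0, 1/2, 9/16 | 19/32, 5/8, 3/4, 1 } gives 37/64
edge 8 of 15 (Blue): { 0, 1/2, 9/16, 37/64 | 19/32, 5/8, 3/4, 1 } gives 75/128
edge 9 of 15 (Blue): { 0, 1/2, 9/16, 37/64, 75/128 | 19/32, 5/8, 3/4, 1 } gives 151/256
edge 10 of 15 (Red): { 0, 1/2, 9/16, 37/64, 75/128 | 151/256, 19/32, 5/8, 3/4, 1 } gives 301/512
edge 11 of 15 (Red): { 0, 1/2, 9/16, 37/64, 75/128 | 301/512, 151/256, 19/32, 5/8, 3/4, 1 } gives 601/1024
edge 12 of 15 (Red): { 0, 1/2, 9/16, 37/64, 75/128 | 601/1024, 301/512, 151/256, 19/32, 5/8, 3/4, 1 } gives 1201/2048
edge 13 of 15 (Blue): { 0, 1/2, 9/16, 37/64, 75/128, 1201/2048 | 601/1024, 301/512, 151/256, 19/32, 5/8, 3/4, 1 } gives 2403/4096
edge 14 of 15 (Blue): { 0, 1/2, 9/16, 37/64, 75/128, 1201/2048, 2403/4096 | 601/1024, 301/512, 151/256, 19/32, 5/8, 3/4, 1 } gives 4807/8192
edge 15 of 15 (Red): { 0, 1/2, 9/16, 37/64, 75/128, 1201/2048, 2403/4096 | 4807/8192, 601/1024, 301/512, 151/256, 19/32, 5/8, 3/4, 1 } gives 9613/16384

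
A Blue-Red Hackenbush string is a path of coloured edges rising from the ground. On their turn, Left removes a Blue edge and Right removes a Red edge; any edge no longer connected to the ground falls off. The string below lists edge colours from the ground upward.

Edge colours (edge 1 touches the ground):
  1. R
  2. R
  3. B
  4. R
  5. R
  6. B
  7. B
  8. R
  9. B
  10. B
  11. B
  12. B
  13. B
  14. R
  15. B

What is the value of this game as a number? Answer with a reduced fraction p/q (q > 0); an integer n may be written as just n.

R: Left { ∅ }, Right { 0 } => simplest -1
RR: Left { ∅ }, Right { -1, 0 } => simplest -2
RRB: Left { -2 }, Right { -1, 0 } => simplest -3/2
RRBR: Left { -2 }, Right { -3/2, -1, 0 } => simplest -7/4
RRBRR: Left { -2 }, Right { -7/4, -3/2, -1, 0 } => simplest -15/8
RRBRRB: Left { -2, -15/8 }, Right { -7/4, -3/2, -1, 0 } => simplest -29/16
RRBRRBB: Left { -2, -15/8, -29/16 }, Right { -7/4, -3/2, -1, 0 } => simplest -57/32
RRBRRBBR: Left { -2, -15/8, -29/16 }, Right { -57/32, -7/4, -3/2, -1, 0 } => simplest -115/64
RRBRRBBRB: Left { -2, -15/8, -29/16, -115/64 }, Right { -57/32, -7/4, -3/2, -1, 0 } => simplest -229/128
RRBRRBBRBB: Left { -2, -15/8, -29/16, -115/64, -229/128 }, Right { -57/32, -7/4, -3/2, -1, 0 } => simplest -457/256
RRBRRBBRBBB: Left { -2, -15/8, -29/16, -115/64, -229/128, -457/256 }, Right { -57/32, -7/4, -3/2, -1, 0 } => simplest -913/512
RRBRRBBRBBBB: Left { -2, -15/8, -29/16, -115/64, -229/128, -457/256, -913/512 }, Right { -57/32, -7/4, -3/2, -1, 0 } => simplest -1825/1024
RRBRRBBRBBBBB: Left { -2, -15/8, -29/16, -115/64, -229/128, -457/256, -913/512, -1825/1024 }, Right { -57/32, -7/4, -3/2, -1, 0 } => simplest -3649/2048
RRBRRBBRBBBBBR: Left { -2, -15/8, -29/16, -115/64, -229/128, -457/256, -913/512, -1825/1024 }, Right { -3649/2048, -57/32, -7/4, -3/2, -1, 0 } => simplest -7299/4096
RRBRRBBRBBBBBRB: Left { -2, -15/8, -29/16, -115/64, -229/128, -457/256, -913/512, -1825/1024, -7299/4096 }, Right { -3649/2048, -57/32, -7/4, -3/2, -1, 0 } => simplest -14597/8192

-14597/8192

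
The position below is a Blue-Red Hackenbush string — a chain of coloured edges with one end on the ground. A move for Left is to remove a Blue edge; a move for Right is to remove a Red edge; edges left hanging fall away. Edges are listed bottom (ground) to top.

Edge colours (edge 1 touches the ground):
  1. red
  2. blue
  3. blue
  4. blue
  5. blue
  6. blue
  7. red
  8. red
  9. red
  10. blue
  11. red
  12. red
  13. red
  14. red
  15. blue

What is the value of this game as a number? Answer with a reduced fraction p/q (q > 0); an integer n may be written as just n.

step 1: add red to get r; options L={ none } R={ 0 } — -1
step 2: add blue to get rb; options L={ -1 } R={ 0 } — -1/2
step 3: add blue to get rbb; options L={ -1,-1/2 } R={ 0 } — -1/4
step 4: add blue to get rbbb; options L={ -1,-1/2,-1/4 } R={ 0 } — -1/8
step 5: add blue to get rbbbb; options L={ -1,-1/2,-1/4,-1/8 } R={ 0 } — -1/16
step 6: add blue to get rbbbbb; options L={ -1,-1/2,-1/4,-1/8,-1/16 } R={ 0 } — -1/32
step 7: add red to get rbbbbbr; options L={ -1,-1/2,-1/4,-1/8,-1/16 } R={ -1/32,0 } — -3/64
step 8: add red to get rbbbbbrr; options L={ -1,-1/2,-1/4,-1/8,-1/16 } R={ -3/64,-1/32,0 } — -7/128
step 9: add red to get rbbbbbrrr; options L={ -1,-1/2,-1/4,-1/8,-1/16 } R={ -7/128,-3/64,-1/32,0 } — -15/256
step 10: add blue to get rbbbbbrrrb; options L={ -1,-1/2,-1/4,-1/8,-1/16,-15/256 } R={ -7/128,-3/64,-1/32,0 } — -29/512
step 11: add red to get rbbbbbrrrbr; options L={ -1,-1/2,-1/4,-1/8,-1/16,-15/256 } R={ -29/512,-7/128,-3/64,-1/32,0 } — -59/1024
step 12: add red to get rbbbbbrrrbrr; options L={ -1,-1/2,-1/4,-1/8,-1/16,-15/256 } R={ -59/1024,-29/512,-7/128,-3/64,-1/32,0 } — -119/2048
step 13: add red to get rbbbbbrrrbrrr; options L={ -1,-1/2,-1/4,-1/8,-1/16,-15/256 } R={ -119/2048,-59/1024,-29/512,-7/128,-3/64,-1/32,0 } — -239/4096
step 14: add red to get rbbbbbrrrbrrrr; options L={ -1,-1/2,-1/4,-1/8,-1/16,-15/256 } R={ -239/4096,-119/2048,-59/1024,-29/512,-7/128,-3/64,-1/32,0 } — -479/8192
step 15: add blue to get rbbbbbrrrbrrrrb; options L={ -1,-1/2,-1/4,-1/8,-1/16,-15/256,-479/8192 } R={ -239/4096,-119/2048,-59/1024,-29/512,-7/128,-3/64,-1/32,0 } — -957/16384

-957/16384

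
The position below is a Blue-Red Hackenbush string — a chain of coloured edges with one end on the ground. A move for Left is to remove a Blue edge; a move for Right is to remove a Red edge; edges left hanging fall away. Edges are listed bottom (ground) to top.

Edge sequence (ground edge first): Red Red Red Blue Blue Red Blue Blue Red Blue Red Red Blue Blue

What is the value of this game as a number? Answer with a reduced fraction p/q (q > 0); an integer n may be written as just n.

-4697/2048

R: Left { · }, Right { 0 } — simplest -1
RR: Left { · }, Right { -1, 0 } — simplest -2
RRR: Left { · }, Right { -2, -1, 0 } — simplest -3
RRRB: Left { -3 }, Right { -2, -1, 0 } — simplest -5/2
RRRBB: Left { -3, -5/2 }, Right { -2, -1, 0 } — simplest -9/4
RRRBBR: Left { -3, -5/2 }, Right { -9/4, -2, -1, 0 } — simplest -19/8
RRRBBRB: Left { -3, -5/2, -19/8 }, Right { -9/4, -2, -1, 0 } — simplest -37/16
RRRBBRBB: Left { -3, -5/2, -19/8, -37/16 }, Right { -9/4, -2, -1, 0 } — simplest -73/32
RRRBBRBBR: Left { -3, -5/2, -19/8, -37/16 }, Right { -73/32, -9/4, -2, -1, 0 } — simplest -147/64
RRRBBRBBRB: Left { -3, -5/2, -19/8, -37/16, -147/64 }, Right { -73/32, -9/4, -2, -1, 0 } — simplest -293/128
RRRBBRBBRBR: Left { -3, -5/2, -19/8, -37/16, -147/64 }, Right { -293/128, -73/32, -9/4, -2, -1, 0 } — simplest -587/256
RRRBBRBBRBRR: Left { -3, -5/2, -19/8, -37/16, -147/64 }, Right { -587/256, -293/128, -73/32, -9/4, -2, -1, 0 } — simplest -1175/512
RRRBBRBBRBRRB: Left { -3, -5/2, -19/8, -37/16, -147/64, -1175/512 }, Right { -587/256, -293/128, -73/32, -9/4, -2, -1, 0 } — simplest -2349/1024
RRRBBRBBRBRRBB: Left { -3, -5/2, -19/8, -37/16, -147/64, -1175/512, -2349/1024 }, Right { -587/256, -293/128, -73/32, -9/4, -2, -1, 0 } — simplest -4697/2048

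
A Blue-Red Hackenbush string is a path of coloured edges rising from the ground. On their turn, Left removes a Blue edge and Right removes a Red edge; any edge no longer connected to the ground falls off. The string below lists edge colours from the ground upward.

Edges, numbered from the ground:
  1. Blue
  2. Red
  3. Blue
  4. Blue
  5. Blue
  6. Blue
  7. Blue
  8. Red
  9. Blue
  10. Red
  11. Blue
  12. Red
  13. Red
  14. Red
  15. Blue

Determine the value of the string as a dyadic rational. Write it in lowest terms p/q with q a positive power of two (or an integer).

16035/16384

val(B) = { 0 | none } gives 1
val(BR) = { 0 | 1 } gives 1/2
val(BRB) = { 0,1/2 | 1 } gives 3/4
val(BRBB) = { 0,1/2,3/4 | 1 } gives 7/8
val(BRBBB) = { 0,1/2,3/4,7/8 | 1 } gives 15/16
val(BRBBBB) = { 0,1/2,3/4,7/8,15/16 | 1 } gives 31/32
val(BRBBBBB) = { 0,1/2,3/4,7/8,15/16,31/32 | 1 } gives 63/64
val(BRBBBBBR) = { 0,1/2,3/4,7/8,15/16,31/32 | 63/64,1 } gives 125/128
val(BRBBBBBRB) = { 0,1/2,3/4,7/8,15/16,31/32,125/128 | 63/64,1 } gives 251/256
val(BRBBBBBRBR) = { 0,1/2,3/4,7/8,15/16,31/32,125/128 | 251/256,63/64,1 } gives 501/512
val(BRBBBBBRBRB) = { 0,1/2,3/4,7/8,15/16,31/32,125/128,501/512 | 251/256,63/64,1 } gives 1003/1024
val(BRBBBBBRBRBR) = { 0,1/2,3/4,7/8,15/16,31/32,125/128,501/512 | 1003/1024,251/256,63/64,1 } gives 2005/2048
val(BRBBBBBRBRBRR) = { 0,1/2,3/4,7/8,15/16,31/32,125/128,501/512 | 2005/2048,1003/1024,251/256,63/64,1 } gives 4009/4096
val(BRBBBBBRBRBRRR) = { 0,1/2,3/4,7/8,15/16,31/32,125/128,501/512 | 4009/4096,2005/2048,1003/1024,251/256,63/64,1 } gives 8017/8192
val(BRBBBBBRBRBRRRB) = { 0,1/2,3/4,7/8,15/16,31/32,125/128,501/512,8017/8192 | 4009/4096,2005/2048,1003/1024,251/256,63/64,1 } gives 16035/16384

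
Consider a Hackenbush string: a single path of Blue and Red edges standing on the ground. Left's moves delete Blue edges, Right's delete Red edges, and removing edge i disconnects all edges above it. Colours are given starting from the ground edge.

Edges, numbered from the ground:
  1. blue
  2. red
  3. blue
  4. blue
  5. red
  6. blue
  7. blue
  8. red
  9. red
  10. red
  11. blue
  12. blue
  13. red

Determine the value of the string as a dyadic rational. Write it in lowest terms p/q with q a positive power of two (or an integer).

Prefix values for blue red blue blue red blue blue red red red blue blue red via {L|R} + simplicity:
val_1 [b]  L=[0]  R=[(no moves)]  ⇒ 1
val_2 [br]  L=[0]  R=[1]  ⇒ 1/2
val_3 [brb]  L=[0; 1/2]  R=[1]  ⇒ 3/4
val_4 [brbb]  L=[0; 1/2; 3/4]  R=[1]  ⇒ 7/8
val_5 [brbbr]  L=[0; 1/2; 3/4]  R=[7/8; 1]  ⇒ 13/16
val_6 [brbbrb]  L=[0; 1/2; 3/4; 13/16]  R=[7/8; 1]  ⇒ 27/32
val_7 [brbbrbb]  L=[0; 1/2; 3/4; 13/16; 27/32]  R=[7/8; 1]  ⇒ 55/64
val_8 [brbbrbbr]  L=[0; 1/2; 3/4; 13/16; 27/32]  R=[55/64; 7/8; 1]  ⇒ 109/128
val_9 [brbbrbbrr]  L=[0; 1/2; 3/4; 13/16; 27/32]  R=[109/128; 55/64; 7/8; 1]  ⇒ 217/256
val_10 [brbbrbbrrr]  L=[0; 1/2; 3/4; 13/16; 27/32]  R=[217/256; 109/128; 55/64; 7/8; 1]  ⇒ 433/512
val_11 [brbbrbbrrrb]  L=[0; 1/2; 3/4; 13/16; 27/32; 433/512]  R=[217/256; 109/128; 55/64; 7/8; 1]  ⇒ 867/1024
val_12 [brbbrbbrrrbb]  L=[0; 1/2; 3/4; 13/16; 27/32; 433/512; 867/1024]  R=[217/256; 109/128; 55/64; 7/8; 1]  ⇒ 1735/2048
val_13 [brbbrbbrrrbbr]  L=[0; 1/2; 3/4; 13/16; 27/32; 433/512; 867/1024]  R=[1735/2048; 217/256; 109/128; 55/64; 7/8; 1]  ⇒ 3469/4096

3469/4096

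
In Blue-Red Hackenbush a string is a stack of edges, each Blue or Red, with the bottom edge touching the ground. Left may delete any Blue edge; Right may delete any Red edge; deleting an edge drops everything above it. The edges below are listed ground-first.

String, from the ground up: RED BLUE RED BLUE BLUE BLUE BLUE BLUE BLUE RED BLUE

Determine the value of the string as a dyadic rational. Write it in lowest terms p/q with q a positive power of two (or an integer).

-517/1024

val(R) = { (no moves) | 0 } ⇒ -1
val(RB) = { -1 | 0 } ⇒ -1/2
val(RBR) = { -1 | -1/2,0 } ⇒ -3/4
val(RBRB) = { -1,-3/4 | -1/2,0 } ⇒ -5/8
val(RBRBB) = { -1,-3/4,-5/8 | -1/2,0 } ⇒ -9/16
val(RBRBBB) = { -1,-3/4,-5/8,-9/16 | -1/2,0 } ⇒ -17/32
val(RBRBBBB) = { -1,-3/4,-5/8,-9/16,-17/32 | -1/2,0 } ⇒ -33/64
val(RBRBBBBB) = { -1,-3/4,-5/8,-9/16,-17/32,-33/64 | -1/2,0 } ⇒ -65/128
val(RBRBBBBBB) = { -1,-3/4,-5/8,-9/16,-17/32,-33/64,-65/128 | -1/2,0 } ⇒ -129/256
val(RBRBBBBBBR) = { -1,-3/4,-5/8,-9/16,-17/32,-33/64,-65/128 | -129/256,-1/2,0 } ⇒ -259/512
val(RBRBBBBBBRB) = { -1,-3/4,-5/8,-9/16,-17/32,-33/64,-65/128,-259/512 | -129/256,-1/2,0 } ⇒ -517/1024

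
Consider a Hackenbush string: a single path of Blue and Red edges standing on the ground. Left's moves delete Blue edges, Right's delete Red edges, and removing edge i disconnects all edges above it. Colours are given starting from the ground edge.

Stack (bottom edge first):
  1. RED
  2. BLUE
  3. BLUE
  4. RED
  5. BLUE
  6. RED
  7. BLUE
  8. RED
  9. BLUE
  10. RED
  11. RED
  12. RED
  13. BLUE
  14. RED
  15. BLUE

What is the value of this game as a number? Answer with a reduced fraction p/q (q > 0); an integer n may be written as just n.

-5493/16384

Recurse on prefixes of the 15-edge string RED BLUE BLUE RED BLUE RED BLUE RED BLUE RED RED RED BLUE RED BLUE:
v_1 [R]  L=[·]  R=[0]  -> -1
v_2 [RB]  L=[-1]  R=[0]  -> -1/2
v_3 [RBB]  L=[-1, -1/2]  R=[0]  -> -1/4
v_4 [RBBR]  L=[-1, -1/2]  R=[-1/4, 0]  -> -3/8
v_5 [RBBRB]  L=[-1, -1/2, -3/8]  R=[-1/4, 0]  -> -5/16
v_6 [RBBRBR]  L=[-1, -1/2, -3/8]  R=[-5/16, -1/4, 0]  -> -11/32
v_7 [RBBRBRB]  L=[-1, -1/2, -3/8, -11/32]  R=[-5/16, -1/4, 0]  -> -21/64
v_8 [RBBRBRBR]  L=[-1, -1/2, -3/8, -11/32]  R=[-21/64, -5/16, -1/4, 0]  -> -43/128
v_9 [RBBRBRBRB]  L=[-1, -1/2, -3/8, -11/32, -43/128]  R=[-21/64, -5/16, -1/4, 0]  -> -85/256
v_10 [RBBRBRBRBR]  L=[-1, -1/2, -3/8, -11/32, -43/128]  R=[-85/256, -21/64, -5/16, -1/4, 0]  -> -171/512
v_11 [RBBRBRBRBRR]  L=[-1, -1/2, -3/8, -11/32, -43/128]  R=[-171/512, -85/256, -21/64, -5/16, -1/4, 0]  -> -343/1024
v_12 [RBBRBRBRBRRR]  L=[-1, -1/2, -3/8, -11/32, -43/128]  R=[-343/1024, -171/512, -85/256, -21/64, -5/16, -1/4, 0]  -> -687/2048
v_13 [RBBRBRBRBRRRB]  L=[-1, -1/2, -3/8, -11/32, -43/128, -687/2048]  R=[-343/1024, -171/512, -85/256, -21/64, -5/16, -1/4, 0]  -> -1373/4096
v_14 [RBBRBRBRBRRRBR]  L=[-1, -1/2, -3/8, -11/32, -43/128, -687/2048]  R=[-1373/4096, -343/1024, -171/512, -85/256, -21/64, -5/16, -1/4, 0]  -> -2747/8192
v_15 [RBBRBRBRBRRRBRB]  L=[-1, -1/2, -3/8, -11/32, -43/128, -687/2048, -2747/8192]  R=[-1373/4096, -343/1024, -171/512, -85/256, -21/64, -5/16, -1/4, 0]  -> -5493/16384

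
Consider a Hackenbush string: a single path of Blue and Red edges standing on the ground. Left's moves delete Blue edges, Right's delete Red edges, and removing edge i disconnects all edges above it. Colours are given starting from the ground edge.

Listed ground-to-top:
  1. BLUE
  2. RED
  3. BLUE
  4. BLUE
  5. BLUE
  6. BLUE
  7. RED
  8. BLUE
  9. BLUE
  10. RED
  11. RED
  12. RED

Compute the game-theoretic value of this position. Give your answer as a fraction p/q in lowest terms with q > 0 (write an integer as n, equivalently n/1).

Prefix values for BLUE RED BLUE BLUE BLUE BLUE RED BLUE BLUE RED RED RED via {L|R} + simplicity:
1 of 12 · B · max L 0 · min R +∞ ⇒ 1
2 of 12 · BR · max L 0 · min R 1 ⇒ 1/2
3 of 12 · BRB · max L 1/2 · min R 1 ⇒ 3/4
4 of 12 · BRBB · max L 3/4 · min R 1 ⇒ 7/8
5 of 12 · BRBBB · max L 7/8 · min R 1 ⇒ 15/16
6 of 12 · BRBBBB · max L 15/16 · min R 1 ⇒ 31/32
7 of 12 · BRBBBBR · max L 15/16 · min R 31/32 ⇒ 61/64
8 of 12 · BRBBBBRB · max L 61/64 · min R 31/32 ⇒ 123/128
9 of 12 · BRBBBBRBB · max L 123/128 · min R 31/32 ⇒ 247/256
10 of 12 · BRBBBBRBBR · max L 123/128 · min R 247/256 ⇒ 493/512
11 of 12 · BRBBBBRBBRR · max L 123/128 · min R 493/512 ⇒ 985/1024
12 of 12 · BRBBBBRBBRRR · max L 123/128 · min R 985/1024 ⇒ 1969/2048

1969/2048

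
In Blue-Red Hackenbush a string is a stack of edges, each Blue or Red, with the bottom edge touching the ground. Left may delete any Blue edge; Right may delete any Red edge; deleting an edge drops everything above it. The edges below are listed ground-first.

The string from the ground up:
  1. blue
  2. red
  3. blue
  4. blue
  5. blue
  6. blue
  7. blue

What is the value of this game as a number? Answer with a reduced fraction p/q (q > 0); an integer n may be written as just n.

63/64

b: Left { 0 }, Right {  } so simplest 1
br: Left { 0 }, Right { 1 } so simplest 1/2
brb: Left { 0; 1/2 }, Right { 1 } so simplest 3/4
brbb: Left { 0; 1/2; 3/4 }, Right { 1 } so simplest 7/8
brbbb: Left { 0; 1/2; 3/4; 7/8 }, Right { 1 } so simplest 15/16
brbbbb: Left { 0; 1/2; 3/4; 7/8; 15/16 }, Right { 1 } so simplest 31/32
brbbbbb: Left { 0; 1/2; 3/4; 7/8; 15/16; 31/32 }, Right { 1 } so simplest 63/64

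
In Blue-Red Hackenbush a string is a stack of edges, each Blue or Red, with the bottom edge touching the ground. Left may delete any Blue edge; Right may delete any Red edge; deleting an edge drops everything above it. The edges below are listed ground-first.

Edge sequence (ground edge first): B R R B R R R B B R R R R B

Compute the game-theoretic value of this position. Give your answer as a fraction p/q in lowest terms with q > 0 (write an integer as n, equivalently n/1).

2243/8192

Recurse on prefixes of the 14-edge string B R R B R R R B B R R R R B:
step 1: add B to get B; options L={ 0 } R={ — } — 1
step 2: add R to get BR; options L={ 0 } R={ 1 } — 1/2
step 3: add R to get BRR; options L={ 0 } R={ 1/2,1 } — 1/4
step 4: add B to get BRRB; options L={ 0,1/4 } R={ 1/2,1 } — 3/8
step 5: add R to get BRRBR; options L={ 0,1/4 } R={ 3/8,1/2,1 } — 5/16
step 6: add R to get BRRBRR; options L={ 0,1/4 } R={ 5/16,3/8,1/2,1 } — 9/32
step 7: add R to get BRRBRRR; options L={ 0,1/4 } R={ 9/32,5/16,3/8,1/2,1 } — 17/64
step 8: add B to get BRRBRRRB; options L={ 0,1/4,17/64 } R={ 9/32,5/16,3/8,1/2,1 } — 35/128
step 9: add B to get BRRBRRRBB; options L={ 0,1/4,17/64,35/128 } R={ 9/32,5/16,3/8,1/2,1 } — 71/256
step 10: add R to get BRRBRRRBBR; options L={ 0,1/4,17/64,35/128 } R={ 71/256,9/32,5/16,3/8,1/2,1 } — 141/512
step 11: add R to get BRRBRRRBBRR; options L={ 0,1/4,17/64,35/128 } R={ 141/512,71/256,9/32,5/16,3/8,1/2,1 } — 281/1024
step 12: add R to get BRRBRRRBBRRR; options L={ 0,1/4,17/64,35/128 } R={ 281/1024,141/512,71/256,9/32,5/16,3/8,1/2,1 } — 561/2048
step 13: add R to get BRRBRRRBBRRRR; options L={ 0,1/4,17/64,35/128 } R={ 561/2048,281/1024,141/512,71/256,9/32,5/16,3/8,1/2,1 } — 1121/4096
step 14: add B to get BRRBRRRBBRRRRB; options L={ 0,1/4,17/64,35/128,1121/4096 } R={ 561/2048,281/1024,141/512,71/256,9/32,5/16,3/8,1/2,1 } — 2243/8192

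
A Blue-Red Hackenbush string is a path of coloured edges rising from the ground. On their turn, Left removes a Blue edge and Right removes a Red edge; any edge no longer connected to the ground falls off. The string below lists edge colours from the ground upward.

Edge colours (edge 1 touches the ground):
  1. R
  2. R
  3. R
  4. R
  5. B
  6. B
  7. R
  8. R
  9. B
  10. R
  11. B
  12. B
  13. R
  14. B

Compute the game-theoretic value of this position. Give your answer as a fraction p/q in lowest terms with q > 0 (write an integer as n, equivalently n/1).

Recurse on prefixes of the 14-edge string R R R R B B R R B R B B R B:
step 1: add R to get R; options L={ — } R={ 0 } → -1
step 2: add R to get RR; options L={ — } R={ -1,0 } → -2
step 3: add R to get RRR; options L={ — } R={ -2,-1,0 } → -3
step 4: add R to get RRRR; options L={ — } R={ -3,-2,-1,0 } → -4
step 5: add B to get RRRRB; options L={ -4 } R={ -3,-2,-1,0 } → -7/2
step 6: add B to get RRRRBB; options L={ -4,-7/2 } R={ -3,-2,-1,0 } → -13/4
step 7: add R to get RRRRBBR; options L={ -4,-7/2 } R={ -13/4,-3,-2,-1,0 } → -27/8
step 8: add R to get RRRRBBRR; options L={ -4,-7/2 } R={ -27/8,-13/4,-3,-2,-1,0 } → -55/16
step 9: add B to get RRRRBBRRB; options L={ -4,-7/2,-55/16 } R={ -27/8,-13/4,-3,-2,-1,0 } → -109/32
step 10: add R to get RRRRBBRRBR; options L={ -4,-7/2,-55/16 } R={ -109/32,-27/8,-13/4,-3,-2,-1,0 } → -219/64
step 11: add B to get RRRRBBRRBRB; options L={ -4,-7/2,-55/16,-219/64 } R={ -109/32,-27/8,-13/4,-3,-2,-1,0 } → -437/128
step 12: add B to get RRRRBBRRBRBB; options L={ -4,-7/2,-55/16,-219/64,-437/128 } R={ -109/32,-27/8,-13/4,-3,-2,-1,0 } → -873/256
step 13: add R to get RRRRBBRRBRBBR; options L={ -4,-7/2,-55/16,-219/64,-437/128 } R={ -873/256,-109/32,-27/8,-13/4,-3,-2,-1,0 } → -1747/512
step 14: add B to get RRRRBBRRBRBBRB; options L={ -4,-7/2,-55/16,-219/64,-437/128,-1747/512 } R={ -873/256,-109/32,-27/8,-13/4,-3,-2,-1,0 } → -3493/1024

-3493/1024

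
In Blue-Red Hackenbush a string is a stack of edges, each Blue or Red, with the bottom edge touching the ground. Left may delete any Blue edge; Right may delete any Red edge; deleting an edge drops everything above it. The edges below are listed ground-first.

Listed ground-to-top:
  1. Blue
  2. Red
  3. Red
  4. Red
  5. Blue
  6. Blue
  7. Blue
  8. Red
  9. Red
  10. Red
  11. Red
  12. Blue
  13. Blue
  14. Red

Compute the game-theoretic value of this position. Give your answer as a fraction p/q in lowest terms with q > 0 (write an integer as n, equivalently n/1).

1805/8192

g_1 [B]  L=[0]  R=[∅]  ⇒ 1
g_2 [BR]  L=[0]  R=[1]  ⇒ 1/2
g_3 [BRR]  L=[0]  R=[1/2; 1]  ⇒ 1/4
g_4 [BRRR]  L=[0]  R=[1/4; 1/2; 1]  ⇒ 1/8
g_5 [BRRRB]  L=[0; 1/8]  R=[1/4; 1/2; 1]  ⇒ 3/16
g_6 [BRRRBB]  L=[0; 1/8; 3/16]  R=[1/4; 1/2; 1]  ⇒ 7/32
g_7 [BRRRBBB]  L=[0; 1/8; 3/16; 7/32]  R=[1/4; 1/2; 1]  ⇒ 15/64
g_8 [BRRRBBBR]  L=[0; 1/8; 3/16; 7/32]  R=[15/64; 1/4; 1/2; 1]  ⇒ 29/128
g_9 [BRRRBBBRR]  L=[0; 1/8; 3/16; 7/32]  R=[29/128; 15/64; 1/4; 1/2; 1]  ⇒ 57/256
g_10 [BRRRBBBRRR]  L=[0; 1/8; 3/16; 7/32]  R=[57/256; 29/128; 15/64; 1/4; 1/2; 1]  ⇒ 113/512
g_11 [BRRRBBBRRRR]  L=[0; 1/8; 3/16; 7/32]  R=[113/512; 57/256; 29/128; 15/64; 1/4; 1/2; 1]  ⇒ 225/1024
g_12 [BRRRBBBRRRRB]  L=[0; 1/8; 3/16; 7/32; 225/1024]  R=[113/512; 57/256; 29/128; 15/64; 1/4; 1/2; 1]  ⇒ 451/2048
g_13 [BRRRBBBRRRRBB]  L=[0; 1/8; 3/16; 7/32; 225/1024; 451/2048]  R=[113/512; 57/256; 29/128; 15/64; 1/4; 1/2; 1]  ⇒ 903/4096
g_14 [BRRRBBBRRRRBBR]  L=[0; 1/8; 3/16; 7/32; 225/1024; 451/2048]  R=[903/4096; 113/512; 57/256; 29/128; 15/64; 1/4; 1/2; 1]  ⇒ 1805/8192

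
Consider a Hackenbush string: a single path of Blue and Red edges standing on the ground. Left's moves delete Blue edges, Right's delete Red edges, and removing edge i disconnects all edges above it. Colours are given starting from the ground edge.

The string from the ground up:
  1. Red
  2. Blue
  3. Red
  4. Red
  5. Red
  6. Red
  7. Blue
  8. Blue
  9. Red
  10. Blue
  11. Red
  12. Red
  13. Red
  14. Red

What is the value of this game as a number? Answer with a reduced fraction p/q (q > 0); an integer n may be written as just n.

step 1: add Red to get R; options L={ — } R={ 0 } = -1
step 2: add Blue to get RB; options L={ -1 } R={ 0 } = -1/2
step 3: add Red to get RBR; options L={ -1 } R={ -1/2, 0 } = -3/4
step 4: add Red to get RBRR; options L={ -1 } R={ -3/4, -1/2, 0 } = -7/8
step 5: add Red to get RBRRR; options L={ -1 } R={ -7/8, -3/4, -1/2, 0 } = -15/16
step 6: add Red to get RBRRRR; options L={ -1 } R={ -15/16, -7/8, -3/4, -1/2, 0 } = -31/32
step 7: add Blue to get RBRRRRB; options L={ -1, -31/32 } R={ -15/16, -7/8, -3/4, -1/2, 0 } = -61/64
step 8: add Blue to get RBRRRRBB; options L={ -1, -31/32, -61/64 } R={ -15/16, -7/8, -3/4, -1/2, 0 } = -121/128
step 9: add Red to get RBRRRRBBR; options L={ -1, -31/32, -61/64 } R={ -121/128, -15/16, -7/8, -3/4, -1/2, 0 } = -243/256
step 10: add Blue to get RBRRRRBBRB; options L={ -1, -31/32, -61/64, -243/256 } R={ -121/128, -15/16, -7/8, -3/4, -1/2, 0 } = -485/512
step 11: add Red to get RBRRRRBBRBR; options L={ -1, -31/32, -61/64, -243/256 } R={ -485/512, -121/128, -15/16, -7/8, -3/4, -1/2, 0 } = -971/1024
step 12: add Red to get RBRRRRBBRBRR; options L={ -1, -31/32, -61/64, -243/256 } R={ -971/1024, -485/512, -121/128, -15/16, -7/8, -3/4, -1/2, 0 } = -1943/2048
step 13: add Red to get RBRRRRBBRBRRR; options L={ -1, -31/32, -61/64, -243/256 } R={ -1943/2048, -971/1024, -485/512, -121/128, -15/16, -7/8, -3/4, -1/2, 0 } = -3887/4096
step 14: add Red to get RBRRRRBBRBRRRR; options L={ -1, -31/32, -61/64, -243/256 } R={ -3887/4096, -1943/2048, -971/1024, -485/512, -121/128, -15/16, -7/8, -3/4, -1/2, 0 } = -7775/8192

-7775/8192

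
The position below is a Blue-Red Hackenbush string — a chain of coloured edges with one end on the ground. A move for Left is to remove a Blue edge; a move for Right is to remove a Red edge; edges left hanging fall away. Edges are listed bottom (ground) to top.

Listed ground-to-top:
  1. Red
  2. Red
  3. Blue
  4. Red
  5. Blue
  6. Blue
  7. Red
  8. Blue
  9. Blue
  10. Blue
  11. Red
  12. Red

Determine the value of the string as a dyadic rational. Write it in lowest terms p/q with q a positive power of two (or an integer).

R: Left { none }, Right { 0 } = simplest -1
RR: Left { none }, Right { -1; 0 } = simplest -2
RRB: Left { -2 }, Right { -1; 0 } = simplest -3/2
RRBR: Left { -2 }, Right { -3/2; -1; 0 } = simplest -7/4
RRBRB: Left { -2; -7/4 }, Right { -3/2; -1; 0 } = simplest -13/8
RRBRBB: Left { -2; -7/4; -13/8 }, Right { -3/2; -1; 0 } = simplest -25/16
RRBRBBR: Left { -2; -7/4; -13/8 }, Right { -25/16; -3/2; -1; 0 } = simplest -51/32
RRBRBBRB: Left { -2; -7/4; -13/8; -51/32 }, Right { -25/16; -3/2; -1; 0 } = simplest -101/64
RRBRBBRBB: Left { -2; -7/4; -13/8; -51/32; -101/64 }, Right { -25/16; -3/2; -1; 0 } = simplest -201/128
RRBRBBRBBB: Left { -2; -7/4; -13/8; -51/32; -101/64; -201/128 }, Right { -25/16; -3/2; -1; 0 } = simplest -401/256
RRBRBBRBBBR: Left { -2; -7/4; -13/8; -51/32; -101/64; -201/128 }, Right { -401/256; -25/16; -3/2; -1; 0 } = simplest -803/512
RRBRBBRBBBRR: Left { -2; -7/4; -13/8; -51/32; -101/64; -201/128 }, Right { -803/512; -401/256; -25/16; -3/2; -1; 0 } = simplest -1607/1024

-1607/1024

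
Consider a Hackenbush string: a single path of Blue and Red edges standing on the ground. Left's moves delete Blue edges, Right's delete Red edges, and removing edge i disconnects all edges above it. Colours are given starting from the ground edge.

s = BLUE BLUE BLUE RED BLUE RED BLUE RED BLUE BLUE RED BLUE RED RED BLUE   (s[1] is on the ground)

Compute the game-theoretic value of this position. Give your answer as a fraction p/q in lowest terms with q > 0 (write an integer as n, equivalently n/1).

10963/4096

step 1: add BLUE to get B; options L={ 0 } R={  } ⇒ 1
step 2: add BLUE to get BB; options L={ 0; 1 } R={  } ⇒ 2
step 3: add BLUE to get BBB; options L={ 0; 1; 2 } R={  } ⇒ 3
step 4: add RED to get BBBR; options L={ 0; 1; 2 } R={ 3 } ⇒ 5/2
step 5: add BLUE to get BBBRB; options L={ 0; 1; 2; 5/2 } R={ 3 } ⇒ 11/4
step 6: add RED to get BBBRBR; options L={ 0; 1; 2; 5/2 } R={ 11/4; 3 } ⇒ 21/8
step 7: add BLUE to get BBBRBRB; options L={ 0; 1; 2; 5/2; 21/8 } R={ 11/4; 3 } ⇒ 43/16
step 8: add RED to get BBBRBRBR; options L={ 0; 1; 2; 5/2; 21/8 } R={ 43/16; 11/4; 3 } ⇒ 85/32
step 9: add BLUE to get BBBRBRBRB; options L={ 0; 1; 2; 5/2; 21/8; 85/32 } R={ 43/16; 11/4; 3 } ⇒ 171/64
step 10: add BLUE to get BBBRBRBRBB; options L={ 0; 1; 2; 5/2; 21/8; 85/32; 171/64 } R={ 43/16; 11/4; 3 } ⇒ 343/128
step 11: add RED to get BBBRBRBRBBR; options L={ 0; 1; 2; 5/2; 21/8; 85/32; 171/64 } R={ 343/128; 43/16; 11/4; 3 } ⇒ 685/256
step 12: add BLUE to get BBBRBRBRBBRB; options L={ 0; 1; 2; 5/2; 21/8; 85/32; 171/64; 685/256 } R={ 343/128; 43/16; 11/4; 3 } ⇒ 1371/512
step 13: add RED to get BBBRBRBRBBRBR; options L={ 0; 1; 2; 5/2; 21/8; 85/32; 171/64; 685/256 } R={ 1371/512; 343/128; 43/16; 11/4; 3 } ⇒ 2741/1024
step 14: add RED to get BBBRBRBRBBRBRR; options L={ 0; 1; 2; 5/2; 21/8; 85/32; 171/64; 685/256 } R={ 2741/1024; 1371/512; 343/128; 43/16; 11/4; 3 } ⇒ 5481/2048
step 15: add BLUE to get BBBRBRBRBBRBRRB; options L={ 0; 1; 2; 5/2; 21/8; 85/32; 171/64; 685/256; 5481/2048 } R={ 2741/1024; 1371/512; 343/128; 43/16; 11/4; 3 } ⇒ 10963/4096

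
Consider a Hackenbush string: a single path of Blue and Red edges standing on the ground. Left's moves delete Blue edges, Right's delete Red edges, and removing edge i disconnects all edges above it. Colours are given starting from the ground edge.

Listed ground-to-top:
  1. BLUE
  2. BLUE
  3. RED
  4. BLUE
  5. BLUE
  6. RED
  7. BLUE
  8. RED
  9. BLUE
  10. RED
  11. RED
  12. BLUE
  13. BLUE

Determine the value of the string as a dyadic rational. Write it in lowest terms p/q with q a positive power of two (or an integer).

Prefix values for BLUE BLUE RED BLUE BLUE RED BLUE RED BLUE RED RED BLUE BLUE via {L|R} + simplicity:
B: Left { 0 }, Right { — } => simplest 1
BB: Left { 0 1 }, Right { — } => simplest 2
BBR: Left { 0 1 }, Right { 2 } => simplest 3/2
BBRB: Left { 0 1 3/2 }, Right { 2 } => simplest 7/4
BBRBB: Left { 0 1 3/2 7/4 }, Right { 2 } => simplest 15/8
BBRBBR: Left { 0 1 3/2 7/4 }, Right { 15/8 2 } => simplest 29/16
BBRBBRB: Left { 0 1 3/2 7/4 29/16 }, Right { 15/8 2 } => simplest 59/32
BBRBBRBR: Left { 0 1 3/2 7/4 29/16 }, Right { 59/32 15/8 2 } => simplest 117/64
BBRBBRBRB: Left { 0 1 3/2 7/4 29/16 117/64 }, Right { 59/32 15/8 2 } => simplest 235/128
BBRBBRBRBR: Left { 0 1 3/2 7/4 29/16 117/64 }, Right { 235/128 59/32 15/8 2 } => simplest 469/256
BBRBBRBRBRR: Left { 0 1 3/2 7/4 29/16 117/64 }, Right { 469/256 235/128 59/32 15/8 2 } => simplest 937/512
BBRBBRBRBRRB: Left { 0 1 3/2 7/4 29/16 117/64 937/512 }, Right { 469/256 235/128 59/32 15/8 2 } => simplest 1875/1024
BBRBBRBRBRRBB: Left { 0 1 3/2 7/4 29/16 117/64 937/512 1875/1024 }, Right { 469/256 235/128 59/32 15/8 2 } => simplest 3751/2048

3751/2048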